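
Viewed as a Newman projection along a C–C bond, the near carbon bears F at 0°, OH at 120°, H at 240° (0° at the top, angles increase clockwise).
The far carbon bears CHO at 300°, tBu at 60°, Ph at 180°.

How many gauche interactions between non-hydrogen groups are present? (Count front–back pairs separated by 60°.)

4

Non-H gauche pairs: F(0°)/CHO(300°); F(0°)/tBu(60°); OH(120°)/tBu(60°); OH(120°)/Ph(180°) — 4 interactions.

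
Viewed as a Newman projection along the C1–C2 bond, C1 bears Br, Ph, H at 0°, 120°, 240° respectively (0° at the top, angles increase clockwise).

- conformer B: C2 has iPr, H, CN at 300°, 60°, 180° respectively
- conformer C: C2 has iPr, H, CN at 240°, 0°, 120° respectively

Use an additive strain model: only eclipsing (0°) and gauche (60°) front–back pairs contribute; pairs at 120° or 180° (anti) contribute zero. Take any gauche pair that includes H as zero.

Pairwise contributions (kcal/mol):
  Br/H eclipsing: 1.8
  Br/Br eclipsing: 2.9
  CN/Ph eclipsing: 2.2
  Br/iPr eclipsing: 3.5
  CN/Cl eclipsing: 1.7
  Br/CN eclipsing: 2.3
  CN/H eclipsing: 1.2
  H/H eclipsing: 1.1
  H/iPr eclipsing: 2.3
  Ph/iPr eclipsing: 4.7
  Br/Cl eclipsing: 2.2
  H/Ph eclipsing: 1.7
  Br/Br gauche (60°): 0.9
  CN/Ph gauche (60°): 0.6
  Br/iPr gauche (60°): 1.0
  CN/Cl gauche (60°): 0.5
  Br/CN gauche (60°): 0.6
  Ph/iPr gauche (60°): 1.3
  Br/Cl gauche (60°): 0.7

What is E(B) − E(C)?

B (staggered): Br(0°)/iPr(300°) gauche 1.0; Ph(120°)/CN(180°) gauche 0.6 → 1.6 kcal/mol.
C (eclipsed): Br(0°)/H(0°) eclipsed 1.8; Ph(120°)/CN(120°) eclipsed 2.2; H(240°)/iPr(240°) eclipsed 2.3 → 6.3 kcal/mol.
E(B) − E(C) = 1.6 − 6.3 = -4.7 kcal/mol.

-4.7 kcal/mol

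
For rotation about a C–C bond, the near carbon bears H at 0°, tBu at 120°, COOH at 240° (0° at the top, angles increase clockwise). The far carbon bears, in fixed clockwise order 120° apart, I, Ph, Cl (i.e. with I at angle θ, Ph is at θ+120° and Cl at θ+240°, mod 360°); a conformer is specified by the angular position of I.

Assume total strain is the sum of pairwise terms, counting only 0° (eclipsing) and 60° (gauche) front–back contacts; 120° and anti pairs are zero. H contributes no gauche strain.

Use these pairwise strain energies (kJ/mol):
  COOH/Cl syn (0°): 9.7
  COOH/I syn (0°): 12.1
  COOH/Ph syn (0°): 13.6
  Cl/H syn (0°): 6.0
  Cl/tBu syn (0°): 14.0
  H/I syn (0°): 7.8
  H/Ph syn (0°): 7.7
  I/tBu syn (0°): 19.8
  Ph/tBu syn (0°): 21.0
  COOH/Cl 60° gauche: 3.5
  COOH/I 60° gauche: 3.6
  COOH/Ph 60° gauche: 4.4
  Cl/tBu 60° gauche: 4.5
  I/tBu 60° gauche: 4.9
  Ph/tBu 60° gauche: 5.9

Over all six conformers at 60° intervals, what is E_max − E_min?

I at 0° (eclipsed): H–I eclipsed, tBu–Ph eclipsed, COOH–Cl eclipsed; 7.8 + 21.0 + 9.7 = 38.5 kJ/mol.
I at 60° (staggered): tBu–I gauche, tBu–Ph gauche, COOH–Ph gauche, COOH–Cl gauche; 4.9 + 5.9 + 4.4 + 3.5 = 18.7 kJ/mol.
I at 120° (eclipsed): H–Cl eclipsed, tBu–I eclipsed, COOH–Ph eclipsed; 6.0 + 19.8 + 13.6 = 39.4 kJ/mol.
I at 180° (staggered): tBu–I gauche, tBu–Cl gauche, COOH–I gauche, COOH–Ph gauche; 4.9 + 4.5 + 3.6 + 4.4 = 17.4 kJ/mol.
I at 240° (eclipsed): H–Ph eclipsed, tBu–Cl eclipsed, COOH–I eclipsed; 7.7 + 14.0 + 12.1 = 33.8 kJ/mol.
I at 300° (staggered): tBu–Ph gauche, tBu–Cl gauche, COOH–I gauche, COOH–Cl gauche; 5.9 + 4.5 + 3.6 + 3.5 = 17.5 kJ/mol.
Max at 120° (39.4 kJ/mol), min at 180° (17.4 kJ/mol); barrier = 22.0 kJ/mol.

22.0 kJ/mol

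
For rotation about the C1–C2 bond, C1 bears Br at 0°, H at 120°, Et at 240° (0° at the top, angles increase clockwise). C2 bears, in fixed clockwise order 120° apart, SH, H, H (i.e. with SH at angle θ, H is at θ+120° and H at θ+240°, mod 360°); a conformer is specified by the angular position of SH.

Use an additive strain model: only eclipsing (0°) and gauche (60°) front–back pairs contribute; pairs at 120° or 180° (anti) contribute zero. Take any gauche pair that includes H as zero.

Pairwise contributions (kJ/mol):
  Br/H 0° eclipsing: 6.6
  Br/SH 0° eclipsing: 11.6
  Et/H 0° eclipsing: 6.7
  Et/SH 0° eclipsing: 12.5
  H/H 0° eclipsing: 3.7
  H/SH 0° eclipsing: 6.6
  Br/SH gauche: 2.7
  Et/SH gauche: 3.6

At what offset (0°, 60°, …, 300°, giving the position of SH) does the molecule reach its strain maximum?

240°

SH at 0° (eclipsed): Br–SH eclipsed, H–H eclipsed, Et–H eclipsed; 11.6 + 3.7 + 6.7 = 22.0 kJ/mol.
SH at 60° (staggered): Br–SH gauche; 2.7 = 2.7 kJ/mol.
SH at 120° (eclipsed): Br–H eclipsed, H–SH eclipsed, Et–H eclipsed; 6.6 + 6.6 + 6.7 = 19.9 kJ/mol.
SH at 180° (staggered): Et–SH gauche; 3.6 = 3.6 kJ/mol.
SH at 240° (eclipsed): Br–H eclipsed, H–H eclipsed, Et–SH eclipsed; 6.6 + 3.7 + 12.5 = 22.8 kJ/mol.
SH at 300° (staggered): Br–SH gauche, Et–SH gauche; 2.7 + 3.6 = 6.3 kJ/mol.
The maximum (22.8 kJ/mol) occurs with SH at 240°.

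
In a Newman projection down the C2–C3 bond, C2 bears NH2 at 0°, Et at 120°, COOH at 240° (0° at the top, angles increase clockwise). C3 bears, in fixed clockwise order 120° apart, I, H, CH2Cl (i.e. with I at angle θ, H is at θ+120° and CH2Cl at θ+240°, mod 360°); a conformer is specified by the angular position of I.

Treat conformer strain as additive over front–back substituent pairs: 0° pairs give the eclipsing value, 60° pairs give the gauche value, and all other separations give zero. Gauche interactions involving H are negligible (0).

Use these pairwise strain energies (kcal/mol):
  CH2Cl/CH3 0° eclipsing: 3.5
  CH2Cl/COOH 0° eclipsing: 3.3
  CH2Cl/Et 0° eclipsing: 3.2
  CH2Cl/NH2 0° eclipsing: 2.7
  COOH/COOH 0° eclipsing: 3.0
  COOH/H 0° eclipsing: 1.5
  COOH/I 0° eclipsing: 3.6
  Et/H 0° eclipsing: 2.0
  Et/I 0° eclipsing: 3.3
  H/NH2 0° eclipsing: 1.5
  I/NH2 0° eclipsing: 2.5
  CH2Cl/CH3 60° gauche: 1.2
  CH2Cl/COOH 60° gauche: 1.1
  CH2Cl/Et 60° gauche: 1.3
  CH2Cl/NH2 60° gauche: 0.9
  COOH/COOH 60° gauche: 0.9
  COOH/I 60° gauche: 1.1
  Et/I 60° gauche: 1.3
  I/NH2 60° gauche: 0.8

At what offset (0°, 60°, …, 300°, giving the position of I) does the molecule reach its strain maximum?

I at 0° (eclipsed): NH2–I eclipsed, Et–H eclipsed, COOH–CH2Cl eclipsed; 2.5 + 2.0 + 3.3 = 7.8 kcal/mol.
I at 60° (staggered): NH2–I gauche, NH2–CH2Cl gauche, Et–I gauche, COOH–CH2Cl gauche; 0.8 + 0.9 + 1.3 + 1.1 = 4.1 kcal/mol.
I at 120° (eclipsed): NH2–CH2Cl eclipsed, Et–I eclipsed, COOH–H eclipsed; 2.7 + 3.3 + 1.5 = 7.5 kcal/mol.
I at 180° (staggered): NH2–CH2Cl gauche, Et–I gauche, Et–CH2Cl gauche, COOH–I gauche; 0.9 + 1.3 + 1.3 + 1.1 = 4.6 kcal/mol.
I at 240° (eclipsed): NH2–H eclipsed, Et–CH2Cl eclipsed, COOH–I eclipsed; 1.5 + 3.2 + 3.6 = 8.3 kcal/mol.
I at 300° (staggered): NH2–I gauche, Et–CH2Cl gauche, COOH–I gauche, COOH–CH2Cl gauche; 0.8 + 1.3 + 1.1 + 1.1 = 4.3 kcal/mol.
The maximum (8.3 kcal/mol) occurs with I at 240°.

240°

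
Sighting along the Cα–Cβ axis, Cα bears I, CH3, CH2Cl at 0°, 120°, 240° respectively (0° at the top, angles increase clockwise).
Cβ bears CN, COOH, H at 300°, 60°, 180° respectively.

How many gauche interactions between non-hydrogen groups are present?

4

Non-H gauche pairs: I(0°)/CN(300°); I(0°)/COOH(60°); CH3(120°)/COOH(60°); CH2Cl(240°)/CN(300°) — 4 interactions.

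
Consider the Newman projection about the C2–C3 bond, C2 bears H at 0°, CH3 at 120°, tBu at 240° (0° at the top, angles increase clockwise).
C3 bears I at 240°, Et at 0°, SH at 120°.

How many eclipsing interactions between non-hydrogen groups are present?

Non-H eclipsing pairs: CH3(120°)/SH(120°); tBu(240°)/I(240°) — 2 interactions.

2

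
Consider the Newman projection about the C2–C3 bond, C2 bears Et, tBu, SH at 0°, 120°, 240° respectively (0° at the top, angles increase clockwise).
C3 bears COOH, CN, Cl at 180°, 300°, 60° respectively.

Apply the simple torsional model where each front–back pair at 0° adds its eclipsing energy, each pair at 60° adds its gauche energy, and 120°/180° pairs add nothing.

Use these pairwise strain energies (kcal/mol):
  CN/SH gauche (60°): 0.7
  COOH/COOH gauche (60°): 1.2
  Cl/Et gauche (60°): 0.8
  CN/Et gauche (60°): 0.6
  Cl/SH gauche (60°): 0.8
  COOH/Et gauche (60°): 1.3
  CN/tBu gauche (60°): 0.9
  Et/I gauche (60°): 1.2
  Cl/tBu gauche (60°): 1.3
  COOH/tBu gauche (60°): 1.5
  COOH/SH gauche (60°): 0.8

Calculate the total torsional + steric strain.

This conformer (staggered): Et–CN gauche, Et–Cl gauche, tBu–COOH gauche, tBu–Cl gauche, SH–COOH gauche, SH–CN gauche; 0.6 + 0.8 + 1.5 + 1.3 + 0.8 + 0.7 = 5.7 kcal/mol.

5.7 kcal/mol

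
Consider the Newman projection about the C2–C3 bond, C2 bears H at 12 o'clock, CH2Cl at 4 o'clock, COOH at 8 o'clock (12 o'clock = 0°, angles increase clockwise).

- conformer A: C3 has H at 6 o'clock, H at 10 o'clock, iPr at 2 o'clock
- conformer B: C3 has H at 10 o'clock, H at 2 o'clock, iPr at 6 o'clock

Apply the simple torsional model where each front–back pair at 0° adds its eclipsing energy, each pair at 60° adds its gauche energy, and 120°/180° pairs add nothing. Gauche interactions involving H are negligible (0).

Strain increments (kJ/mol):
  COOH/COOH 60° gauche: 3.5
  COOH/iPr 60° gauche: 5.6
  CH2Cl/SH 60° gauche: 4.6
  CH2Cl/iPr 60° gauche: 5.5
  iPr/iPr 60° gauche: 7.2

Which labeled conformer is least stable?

B

A (staggered): CH2Cl(120°)/iPr(60°) gauche 5.5 → 5.5 kJ/mol.
B (staggered): CH2Cl(120°)/iPr(180°) gauche 5.5; COOH(240°)/iPr(180°) gauche 5.6 → 11.1 kJ/mol.
B has the highest total (11.1 kJ/mol).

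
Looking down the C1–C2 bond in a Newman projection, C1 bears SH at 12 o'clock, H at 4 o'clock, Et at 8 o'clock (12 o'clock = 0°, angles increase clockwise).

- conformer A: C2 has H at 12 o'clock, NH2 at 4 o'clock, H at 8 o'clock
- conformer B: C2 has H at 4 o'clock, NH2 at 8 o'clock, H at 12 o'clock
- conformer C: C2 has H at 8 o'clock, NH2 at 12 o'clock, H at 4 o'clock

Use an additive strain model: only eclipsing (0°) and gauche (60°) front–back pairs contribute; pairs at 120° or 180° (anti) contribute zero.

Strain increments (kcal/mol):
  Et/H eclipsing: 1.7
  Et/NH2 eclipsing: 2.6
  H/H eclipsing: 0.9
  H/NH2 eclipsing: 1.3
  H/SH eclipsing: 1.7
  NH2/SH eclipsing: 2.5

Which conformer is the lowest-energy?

A (eclipsed): SH(0°)/H(0°) eclipsed 1.7; H(120°)/NH2(120°) eclipsed 1.3; Et(240°)/H(240°) eclipsed 1.7 → 4.7 kcal/mol.
B (eclipsed): SH(0°)/H(0°) eclipsed 1.7; H(120°)/H(120°) eclipsed 0.9; Et(240°)/NH2(240°) eclipsed 2.6 → 5.2 kcal/mol.
C (eclipsed): SH(0°)/NH2(0°) eclipsed 2.5; H(120°)/H(120°) eclipsed 0.9; Et(240°)/H(240°) eclipsed 1.7 → 5.1 kcal/mol.
A has the lowest total (4.7 kcal/mol).

A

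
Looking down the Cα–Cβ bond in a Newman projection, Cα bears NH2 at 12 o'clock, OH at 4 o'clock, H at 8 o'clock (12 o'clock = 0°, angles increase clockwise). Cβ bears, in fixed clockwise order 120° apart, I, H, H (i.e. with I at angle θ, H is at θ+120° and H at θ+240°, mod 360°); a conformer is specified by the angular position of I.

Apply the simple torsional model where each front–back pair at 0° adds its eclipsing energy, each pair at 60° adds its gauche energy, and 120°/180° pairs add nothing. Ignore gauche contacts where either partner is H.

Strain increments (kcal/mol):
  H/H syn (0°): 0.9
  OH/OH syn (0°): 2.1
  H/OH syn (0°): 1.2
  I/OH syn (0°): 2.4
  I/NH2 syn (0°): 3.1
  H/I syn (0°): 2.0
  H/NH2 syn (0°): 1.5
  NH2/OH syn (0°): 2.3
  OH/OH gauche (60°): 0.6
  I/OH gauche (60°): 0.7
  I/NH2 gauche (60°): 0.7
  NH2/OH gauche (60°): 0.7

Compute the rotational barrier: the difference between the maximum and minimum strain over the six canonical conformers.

I at 0° is eclipsed. NH2 at 0° is eclipsed with I at 0° (3.1); OH at 120° is eclipsed with H at 120° (1.2); H at 240° is eclipsed with H at 240° (0.9). Total 5.2 kcal/mol.
I at 60° is staggered. NH2 at 0° is gauche with I at 60° (0.7); OH at 120° is gauche with I at 60° (0.7). Total 1.4 kcal/mol.
I at 120° is eclipsed. NH2 at 0° is eclipsed with H at 0° (1.5); OH at 120° is eclipsed with I at 120° (2.4); H at 240° is eclipsed with H at 240° (0.9). Total 4.8 kcal/mol.
I at 180° is staggered. OH at 120° is gauche with I at 180° (0.7). Total 0.7 kcal/mol.
I at 240° is eclipsed. NH2 at 0° is eclipsed with H at 0° (1.5); OH at 120° is eclipsed with H at 120° (1.2); H at 240° is eclipsed with I at 240° (2.0). Total 4.7 kcal/mol.
I at 300° is staggered. NH2 at 0° is gauche with I at 300° (0.7). Total 0.7 kcal/mol.
Max at 0° (5.2 kcal/mol), min at 180° (0.7 kcal/mol); barrier = 4.5 kcal/mol.

4.5 kcal/mol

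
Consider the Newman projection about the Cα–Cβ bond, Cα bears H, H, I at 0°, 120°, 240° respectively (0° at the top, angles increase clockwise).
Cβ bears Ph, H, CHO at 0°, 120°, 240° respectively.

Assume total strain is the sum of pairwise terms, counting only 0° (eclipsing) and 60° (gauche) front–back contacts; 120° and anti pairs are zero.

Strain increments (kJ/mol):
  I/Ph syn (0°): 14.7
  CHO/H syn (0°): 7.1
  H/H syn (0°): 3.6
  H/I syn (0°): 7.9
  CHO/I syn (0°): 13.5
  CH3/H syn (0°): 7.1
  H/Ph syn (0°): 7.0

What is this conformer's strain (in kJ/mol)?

This conformer is eclipsed. H at 0° is eclipsed with Ph at 0° (7.0); H at 120° is eclipsed with H at 120° (3.6); I at 240° is eclipsed with CHO at 240° (13.5). Total 24.1 kJ/mol.

24.1 kJ/mol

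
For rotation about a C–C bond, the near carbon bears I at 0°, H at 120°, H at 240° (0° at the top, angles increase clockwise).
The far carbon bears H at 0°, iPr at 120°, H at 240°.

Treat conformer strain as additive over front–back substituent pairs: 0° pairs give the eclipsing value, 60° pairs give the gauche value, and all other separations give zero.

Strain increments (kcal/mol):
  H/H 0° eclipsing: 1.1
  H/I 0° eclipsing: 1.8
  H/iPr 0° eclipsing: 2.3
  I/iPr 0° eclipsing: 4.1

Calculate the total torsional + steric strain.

This conformer (eclipsed): I(0°)/H(0°) eclipsed 1.8; H(120°)/iPr(120°) eclipsed 2.3; H(240°)/H(240°) eclipsed 1.1 → 5.2 kcal/mol.

5.2 kcal/mol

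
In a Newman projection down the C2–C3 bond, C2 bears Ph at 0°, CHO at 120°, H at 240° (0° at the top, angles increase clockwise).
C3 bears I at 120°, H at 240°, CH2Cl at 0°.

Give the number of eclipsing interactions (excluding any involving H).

2

Non-H eclipsing pairs: Ph(0°)/CH2Cl(0°); CHO(120°)/I(120°) — 2 interactions.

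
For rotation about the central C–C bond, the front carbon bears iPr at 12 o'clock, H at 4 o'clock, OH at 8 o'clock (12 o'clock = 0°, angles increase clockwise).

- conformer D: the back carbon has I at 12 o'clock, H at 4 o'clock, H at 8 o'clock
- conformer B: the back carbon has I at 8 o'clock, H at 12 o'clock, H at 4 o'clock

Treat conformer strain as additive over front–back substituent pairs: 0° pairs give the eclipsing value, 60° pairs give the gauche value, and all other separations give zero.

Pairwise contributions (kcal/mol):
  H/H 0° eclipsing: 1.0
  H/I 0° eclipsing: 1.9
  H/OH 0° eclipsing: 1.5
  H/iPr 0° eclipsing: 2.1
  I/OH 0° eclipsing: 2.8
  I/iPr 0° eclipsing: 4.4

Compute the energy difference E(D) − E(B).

+1.0 kcal/mol

D (eclipsed): iPr(0°)/I(0°) eclipsed 4.4; H(120°)/H(120°) eclipsed 1.0; OH(240°)/H(240°) eclipsed 1.5 → 6.9 kcal/mol.
B (eclipsed): iPr(0°)/H(0°) eclipsed 2.1; H(120°)/H(120°) eclipsed 1.0; OH(240°)/I(240°) eclipsed 2.8 → 5.9 kcal/mol.
E(D) − E(B) = 6.9 − 5.9 = +1.0 kcal/mol.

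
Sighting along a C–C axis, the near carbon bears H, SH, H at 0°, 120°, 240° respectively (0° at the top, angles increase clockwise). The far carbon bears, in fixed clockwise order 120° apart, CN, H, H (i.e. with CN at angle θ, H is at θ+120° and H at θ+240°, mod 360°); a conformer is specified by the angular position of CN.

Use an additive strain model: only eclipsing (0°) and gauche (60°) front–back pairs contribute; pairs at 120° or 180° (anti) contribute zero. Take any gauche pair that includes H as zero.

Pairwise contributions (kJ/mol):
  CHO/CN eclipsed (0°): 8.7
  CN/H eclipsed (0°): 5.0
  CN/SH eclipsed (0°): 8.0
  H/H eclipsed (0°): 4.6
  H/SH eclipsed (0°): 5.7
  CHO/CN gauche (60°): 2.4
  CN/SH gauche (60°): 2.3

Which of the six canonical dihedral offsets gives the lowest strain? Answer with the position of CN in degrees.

300°

CN at 0° (eclipsed): H(0°)/CN(0°) eclipsed 5.0; SH(120°)/H(120°) eclipsed 5.7; H(240°)/H(240°) eclipsed 4.6 → 15.3 kJ/mol.
CN at 60° (staggered): SH(120°)/CN(60°) gauche 2.3 → 2.3 kJ/mol.
CN at 120° (eclipsed): H(0°)/H(0°) eclipsed 4.6; SH(120°)/CN(120°) eclipsed 8.0; H(240°)/H(240°) eclipsed 4.6 → 17.2 kJ/mol.
CN at 180° (staggered): SH(120°)/CN(180°) gauche 2.3 → 2.3 kJ/mol.
CN at 240° (eclipsed): H(0°)/H(0°) eclipsed 4.6; SH(120°)/H(120°) eclipsed 5.7; H(240°)/CN(240°) eclipsed 5.0 → 15.3 kJ/mol.
CN at 300° (staggered): no non-H gauche contacts → 0.0 kJ/mol.
The minimum (0.0 kJ/mol) occurs with CN at 300°.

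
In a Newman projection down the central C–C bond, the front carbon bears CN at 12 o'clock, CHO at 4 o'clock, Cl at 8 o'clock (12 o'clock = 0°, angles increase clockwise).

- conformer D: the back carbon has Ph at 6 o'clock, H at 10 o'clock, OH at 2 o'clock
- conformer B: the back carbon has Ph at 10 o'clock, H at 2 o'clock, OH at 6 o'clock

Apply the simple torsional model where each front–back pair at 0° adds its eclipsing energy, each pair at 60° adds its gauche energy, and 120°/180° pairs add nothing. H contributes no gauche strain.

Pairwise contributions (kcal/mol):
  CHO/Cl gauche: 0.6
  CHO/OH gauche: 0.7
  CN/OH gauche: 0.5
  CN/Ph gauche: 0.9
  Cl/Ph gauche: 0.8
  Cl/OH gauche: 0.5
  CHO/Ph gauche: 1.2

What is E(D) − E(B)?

+0.3 kcal/mol

D (staggered): CN–OH gauche, CHO–Ph gauche, CHO–OH gauche, Cl–Ph gauche; 0.5 + 1.2 + 0.7 + 0.8 = 3.2 kcal/mol.
B (staggered): CN–Ph gauche, CHO–OH gauche, Cl–Ph gauche, Cl–OH gauche; 0.9 + 0.7 + 0.8 + 0.5 = 2.9 kcal/mol.
E(D) − E(B) = 3.2 − 2.9 = +0.3 kcal/mol.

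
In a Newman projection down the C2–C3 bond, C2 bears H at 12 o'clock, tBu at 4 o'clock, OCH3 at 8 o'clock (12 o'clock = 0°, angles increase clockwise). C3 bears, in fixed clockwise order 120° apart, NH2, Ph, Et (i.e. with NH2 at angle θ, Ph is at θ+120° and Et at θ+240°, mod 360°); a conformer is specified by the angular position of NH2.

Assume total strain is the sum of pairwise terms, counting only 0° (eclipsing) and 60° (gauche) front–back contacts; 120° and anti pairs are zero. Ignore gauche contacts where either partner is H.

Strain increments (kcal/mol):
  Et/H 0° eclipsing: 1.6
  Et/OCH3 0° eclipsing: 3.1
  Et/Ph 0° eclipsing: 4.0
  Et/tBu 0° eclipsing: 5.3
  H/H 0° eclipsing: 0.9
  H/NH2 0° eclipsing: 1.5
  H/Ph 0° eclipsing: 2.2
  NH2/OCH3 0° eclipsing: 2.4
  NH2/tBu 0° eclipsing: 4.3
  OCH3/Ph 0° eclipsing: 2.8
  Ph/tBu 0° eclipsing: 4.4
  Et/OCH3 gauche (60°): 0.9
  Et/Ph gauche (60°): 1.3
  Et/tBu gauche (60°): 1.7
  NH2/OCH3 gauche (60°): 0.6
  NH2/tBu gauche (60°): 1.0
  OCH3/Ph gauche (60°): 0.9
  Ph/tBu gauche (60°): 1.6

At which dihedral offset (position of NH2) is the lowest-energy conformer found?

NH2 at 0° (eclipsed): H(0°)/NH2(0°) eclipsed 1.5; tBu(120°)/Ph(120°) eclipsed 4.4; OCH3(240°)/Et(240°) eclipsed 3.1 → 9.0 kcal/mol.
NH2 at 60° (staggered): tBu(120°)/NH2(60°) gauche 1.0; tBu(120°)/Ph(180°) gauche 1.6; OCH3(240°)/Ph(180°) gauche 0.9; OCH3(240°)/Et(300°) gauche 0.9 → 4.4 kcal/mol.
NH2 at 120° (eclipsed): H(0°)/Et(0°) eclipsed 1.6; tBu(120°)/NH2(120°) eclipsed 4.3; OCH3(240°)/Ph(240°) eclipsed 2.8 → 8.7 kcal/mol.
NH2 at 180° (staggered): tBu(120°)/NH2(180°) gauche 1.0; tBu(120°)/Et(60°) gauche 1.7; OCH3(240°)/NH2(180°) gauche 0.6; OCH3(240°)/Ph(300°) gauche 0.9 → 4.2 kcal/mol.
NH2 at 240° (eclipsed): H(0°)/Ph(0°) eclipsed 2.2; tBu(120°)/Et(120°) eclipsed 5.3; OCH3(240°)/NH2(240°) eclipsed 2.4 → 9.9 kcal/mol.
NH2 at 300° (staggered): tBu(120°)/Ph(60°) gauche 1.6; tBu(120°)/Et(180°) gauche 1.7; OCH3(240°)/NH2(300°) gauche 0.6; OCH3(240°)/Et(180°) gauche 0.9 → 4.8 kcal/mol.
The minimum (4.2 kcal/mol) occurs with NH2 at 180°.

180°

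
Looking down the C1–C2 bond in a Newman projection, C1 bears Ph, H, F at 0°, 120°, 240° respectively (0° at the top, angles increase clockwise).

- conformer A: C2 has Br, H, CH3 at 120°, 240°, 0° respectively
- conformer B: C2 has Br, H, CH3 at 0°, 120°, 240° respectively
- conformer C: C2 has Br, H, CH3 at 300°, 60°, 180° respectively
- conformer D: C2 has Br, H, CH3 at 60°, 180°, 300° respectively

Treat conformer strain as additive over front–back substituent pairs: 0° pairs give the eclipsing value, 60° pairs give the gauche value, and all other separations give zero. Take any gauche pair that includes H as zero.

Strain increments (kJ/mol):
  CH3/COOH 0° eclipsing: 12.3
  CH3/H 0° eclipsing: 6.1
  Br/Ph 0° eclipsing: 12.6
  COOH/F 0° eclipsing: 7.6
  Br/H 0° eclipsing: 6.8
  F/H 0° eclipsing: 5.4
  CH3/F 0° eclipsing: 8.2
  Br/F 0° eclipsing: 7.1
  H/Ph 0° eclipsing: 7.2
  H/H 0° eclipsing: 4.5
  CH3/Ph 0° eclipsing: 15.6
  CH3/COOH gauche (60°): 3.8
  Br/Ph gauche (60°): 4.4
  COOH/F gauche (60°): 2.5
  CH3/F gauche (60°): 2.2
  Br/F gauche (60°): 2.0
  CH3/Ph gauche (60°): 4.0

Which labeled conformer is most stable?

C

A (eclipsed): Ph–CH3 eclipsed, H–Br eclipsed, F–H eclipsed; 15.6 + 6.8 + 5.4 = 27.8 kJ/mol.
B (eclipsed): Ph–Br eclipsed, H–H eclipsed, F–CH3 eclipsed; 12.6 + 4.5 + 8.2 = 25.3 kJ/mol.
C (staggered): Ph–Br gauche, F–Br gauche, F–CH3 gauche; 4.4 + 2.0 + 2.2 = 8.6 kJ/mol.
D (staggered): Ph–Br gauche, Ph–CH3 gauche, F–CH3 gauche; 4.4 + 4.0 + 2.2 = 10.6 kJ/mol.
C has the lowest total (8.6 kJ/mol).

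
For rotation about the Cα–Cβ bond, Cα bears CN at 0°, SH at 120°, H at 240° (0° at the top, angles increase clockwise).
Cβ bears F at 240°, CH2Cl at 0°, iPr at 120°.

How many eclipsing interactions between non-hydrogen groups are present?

2

Non-H eclipsing pairs: CN(0°)/CH2Cl(0°); SH(120°)/iPr(120°) — 2 interactions.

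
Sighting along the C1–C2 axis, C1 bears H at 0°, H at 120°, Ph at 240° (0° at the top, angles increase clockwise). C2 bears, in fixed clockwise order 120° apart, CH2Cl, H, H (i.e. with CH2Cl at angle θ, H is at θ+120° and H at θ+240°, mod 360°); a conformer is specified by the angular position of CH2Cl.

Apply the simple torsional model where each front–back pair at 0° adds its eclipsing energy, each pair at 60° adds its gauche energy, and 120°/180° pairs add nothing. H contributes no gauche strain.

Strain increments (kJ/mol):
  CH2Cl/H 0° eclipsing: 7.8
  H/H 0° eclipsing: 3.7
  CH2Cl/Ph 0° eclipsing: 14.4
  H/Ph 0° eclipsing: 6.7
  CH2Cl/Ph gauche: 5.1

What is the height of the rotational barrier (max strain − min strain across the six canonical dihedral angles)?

CH2Cl at 0° (eclipsed): H–CH2Cl eclipsed, H–H eclipsed, Ph–H eclipsed; 7.8 + 3.7 + 6.7 = 18.2 kJ/mol.
CH2Cl at 60° (staggered): no non-H gauche contacts → 0.0 kJ/mol.
CH2Cl at 120° (eclipsed): H–H eclipsed, H–CH2Cl eclipsed, Ph–H eclipsed; 3.7 + 7.8 + 6.7 = 18.2 kJ/mol.
CH2Cl at 180° (staggered): Ph–CH2Cl gauche; 5.1 = 5.1 kJ/mol.
CH2Cl at 240° (eclipsed): H–H eclipsed, H–H eclipsed, Ph–CH2Cl eclipsed; 3.7 + 3.7 + 14.4 = 21.8 kJ/mol.
CH2Cl at 300° (staggered): Ph–CH2Cl gauche; 5.1 = 5.1 kJ/mol.
Max at 240° (21.8 kJ/mol), min at 60° (0.0 kJ/mol); barrier = 21.8 kJ/mol.

21.8 kJ/mol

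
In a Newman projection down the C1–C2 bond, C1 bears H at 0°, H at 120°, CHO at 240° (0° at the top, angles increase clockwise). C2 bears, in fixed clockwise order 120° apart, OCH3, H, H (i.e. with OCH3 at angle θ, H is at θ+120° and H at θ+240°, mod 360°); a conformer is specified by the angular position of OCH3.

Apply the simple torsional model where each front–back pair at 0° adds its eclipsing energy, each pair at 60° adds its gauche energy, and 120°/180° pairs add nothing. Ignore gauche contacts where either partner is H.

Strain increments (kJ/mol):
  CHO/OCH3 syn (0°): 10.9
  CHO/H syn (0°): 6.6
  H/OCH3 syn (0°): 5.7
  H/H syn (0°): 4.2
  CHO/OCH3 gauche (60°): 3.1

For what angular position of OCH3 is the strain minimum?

OCH3 at 0° (eclipsed): H(0°)/OCH3(0°) eclipsed 5.7; H(120°)/H(120°) eclipsed 4.2; CHO(240°)/H(240°) eclipsed 6.6 → 16.5 kJ/mol.
OCH3 at 60° (staggered): no non-H gauche contacts → 0.0 kJ/mol.
OCH3 at 120° (eclipsed): H(0°)/H(0°) eclipsed 4.2; H(120°)/OCH3(120°) eclipsed 5.7; CHO(240°)/H(240°) eclipsed 6.6 → 16.5 kJ/mol.
OCH3 at 180° (staggered): CHO(240°)/OCH3(180°) gauche 3.1 → 3.1 kJ/mol.
OCH3 at 240° (eclipsed): H(0°)/H(0°) eclipsed 4.2; H(120°)/H(120°) eclipsed 4.2; CHO(240°)/OCH3(240°) eclipsed 10.9 → 19.3 kJ/mol.
OCH3 at 300° (staggered): CHO(240°)/OCH3(300°) gauche 3.1 → 3.1 kJ/mol.
The minimum (0.0 kJ/mol) occurs with OCH3 at 60°.

60°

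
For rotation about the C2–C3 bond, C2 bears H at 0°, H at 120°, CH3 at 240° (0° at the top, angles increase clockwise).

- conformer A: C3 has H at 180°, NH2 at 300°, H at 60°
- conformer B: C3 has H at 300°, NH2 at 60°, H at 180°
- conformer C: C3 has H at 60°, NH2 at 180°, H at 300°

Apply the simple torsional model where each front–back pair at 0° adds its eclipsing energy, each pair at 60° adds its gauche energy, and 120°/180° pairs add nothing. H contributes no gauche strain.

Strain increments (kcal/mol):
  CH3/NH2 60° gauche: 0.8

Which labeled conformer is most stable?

A (staggered): CH3–NH2 gauche; 0.8 = 0.8 kcal/mol.
B (staggered): no non-H gauche contacts → 0.0 kcal/mol.
C (staggered): CH3–NH2 gauche; 0.8 = 0.8 kcal/mol.
B has the lowest total (0.0 kcal/mol).

B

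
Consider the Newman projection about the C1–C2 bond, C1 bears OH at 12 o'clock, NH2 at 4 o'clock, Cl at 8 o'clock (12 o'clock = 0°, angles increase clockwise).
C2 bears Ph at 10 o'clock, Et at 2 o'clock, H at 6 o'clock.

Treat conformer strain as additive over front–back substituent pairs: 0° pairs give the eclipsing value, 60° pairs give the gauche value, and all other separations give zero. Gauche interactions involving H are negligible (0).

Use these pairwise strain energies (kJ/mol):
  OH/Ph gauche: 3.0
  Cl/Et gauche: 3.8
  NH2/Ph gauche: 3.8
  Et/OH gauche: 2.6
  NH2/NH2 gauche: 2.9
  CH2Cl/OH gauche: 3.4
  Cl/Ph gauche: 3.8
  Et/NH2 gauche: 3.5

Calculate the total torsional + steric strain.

This conformer (staggered): OH–Ph gauche, OH–Et gauche, NH2–Et gauche, Cl–Ph gauche; 3.0 + 2.6 + 3.5 + 3.8 = 12.9 kJ/mol.

12.9 kJ/mol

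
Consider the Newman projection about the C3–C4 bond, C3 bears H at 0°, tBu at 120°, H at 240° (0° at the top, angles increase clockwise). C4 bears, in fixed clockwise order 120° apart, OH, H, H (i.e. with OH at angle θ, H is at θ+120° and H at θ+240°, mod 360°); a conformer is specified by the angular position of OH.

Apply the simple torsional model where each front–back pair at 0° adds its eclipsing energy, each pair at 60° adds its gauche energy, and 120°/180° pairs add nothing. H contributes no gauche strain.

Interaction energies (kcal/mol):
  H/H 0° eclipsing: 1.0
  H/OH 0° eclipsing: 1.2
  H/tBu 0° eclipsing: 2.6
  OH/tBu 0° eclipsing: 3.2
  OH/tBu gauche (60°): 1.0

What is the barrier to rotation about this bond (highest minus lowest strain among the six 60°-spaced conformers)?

5.2 kcal/mol

OH at 0° (eclipsed): H(0°)/OH(0°) eclipsed 1.2; tBu(120°)/H(120°) eclipsed 2.6; H(240°)/H(240°) eclipsed 1.0 → 4.8 kcal/mol.
OH at 60° (staggered): tBu(120°)/OH(60°) gauche 1.0 → 1.0 kcal/mol.
OH at 120° (eclipsed): H(0°)/H(0°) eclipsed 1.0; tBu(120°)/OH(120°) eclipsed 3.2; H(240°)/H(240°) eclipsed 1.0 → 5.2 kcal/mol.
OH at 180° (staggered): tBu(120°)/OH(180°) gauche 1.0 → 1.0 kcal/mol.
OH at 240° (eclipsed): H(0°)/H(0°) eclipsed 1.0; tBu(120°)/H(120°) eclipsed 2.6; H(240°)/OH(240°) eclipsed 1.2 → 4.8 kcal/mol.
OH at 300° (staggered): no non-H gauche contacts → 0.0 kcal/mol.
Max at 120° (5.2 kcal/mol), min at 300° (0.0 kcal/mol); barrier = 5.2 kcal/mol.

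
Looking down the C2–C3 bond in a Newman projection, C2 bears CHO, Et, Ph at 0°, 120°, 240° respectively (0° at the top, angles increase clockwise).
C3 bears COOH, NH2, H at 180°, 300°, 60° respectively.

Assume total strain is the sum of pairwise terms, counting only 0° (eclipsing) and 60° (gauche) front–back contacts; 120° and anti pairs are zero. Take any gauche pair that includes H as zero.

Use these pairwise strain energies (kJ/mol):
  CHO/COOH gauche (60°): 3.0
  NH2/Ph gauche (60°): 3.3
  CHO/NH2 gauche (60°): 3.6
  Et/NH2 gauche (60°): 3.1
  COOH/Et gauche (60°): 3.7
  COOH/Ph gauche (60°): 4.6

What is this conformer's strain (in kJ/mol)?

This conformer is staggered. CHO at 0° is gauche with NH2 at 300° (3.6); Et at 120° is gauche with COOH at 180° (3.7); Ph at 240° is gauche with COOH at 180° (4.6); Ph at 240° is gauche with NH2 at 300° (3.3). Total 15.2 kJ/mol.

15.2 kJ/mol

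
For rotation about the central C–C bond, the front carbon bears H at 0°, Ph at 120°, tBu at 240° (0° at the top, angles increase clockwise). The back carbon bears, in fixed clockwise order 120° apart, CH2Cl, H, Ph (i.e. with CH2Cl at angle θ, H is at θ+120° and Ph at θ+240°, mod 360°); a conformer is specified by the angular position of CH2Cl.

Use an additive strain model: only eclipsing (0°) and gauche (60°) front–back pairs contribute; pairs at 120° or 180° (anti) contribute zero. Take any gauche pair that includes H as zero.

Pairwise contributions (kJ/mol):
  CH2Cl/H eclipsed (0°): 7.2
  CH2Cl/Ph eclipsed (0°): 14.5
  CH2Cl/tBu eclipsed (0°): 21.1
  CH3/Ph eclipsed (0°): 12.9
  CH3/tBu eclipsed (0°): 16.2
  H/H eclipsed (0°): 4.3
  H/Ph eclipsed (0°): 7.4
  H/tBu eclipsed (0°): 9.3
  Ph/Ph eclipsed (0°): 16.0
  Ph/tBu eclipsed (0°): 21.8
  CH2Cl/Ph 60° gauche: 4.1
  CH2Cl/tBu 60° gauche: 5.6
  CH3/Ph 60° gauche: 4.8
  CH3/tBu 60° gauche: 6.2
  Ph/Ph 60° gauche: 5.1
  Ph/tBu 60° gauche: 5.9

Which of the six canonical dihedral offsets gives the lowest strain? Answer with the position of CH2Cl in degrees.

CH2Cl at 0° (eclipsed): H–CH2Cl eclipsed, Ph–H eclipsed, tBu–Ph eclipsed; 7.2 + 7.4 + 21.8 = 36.4 kJ/mol.
CH2Cl at 60° (staggered): Ph–CH2Cl gauche, tBu–Ph gauche; 4.1 + 5.9 = 10.0 kJ/mol.
CH2Cl at 120° (eclipsed): H–Ph eclipsed, Ph–CH2Cl eclipsed, tBu–H eclipsed; 7.4 + 14.5 + 9.3 = 31.2 kJ/mol.
CH2Cl at 180° (staggered): Ph–CH2Cl gauche, Ph–Ph gauche, tBu–CH2Cl gauche; 4.1 + 5.1 + 5.6 = 14.8 kJ/mol.
CH2Cl at 240° (eclipsed): H–H eclipsed, Ph–Ph eclipsed, tBu–CH2Cl eclipsed; 4.3 + 16.0 + 21.1 = 41.4 kJ/mol.
CH2Cl at 300° (staggered): Ph–Ph gauche, tBu–CH2Cl gauche, tBu–Ph gauche; 5.1 + 5.6 + 5.9 = 16.6 kJ/mol.
The minimum (10.0 kJ/mol) occurs with CH2Cl at 60°.

60°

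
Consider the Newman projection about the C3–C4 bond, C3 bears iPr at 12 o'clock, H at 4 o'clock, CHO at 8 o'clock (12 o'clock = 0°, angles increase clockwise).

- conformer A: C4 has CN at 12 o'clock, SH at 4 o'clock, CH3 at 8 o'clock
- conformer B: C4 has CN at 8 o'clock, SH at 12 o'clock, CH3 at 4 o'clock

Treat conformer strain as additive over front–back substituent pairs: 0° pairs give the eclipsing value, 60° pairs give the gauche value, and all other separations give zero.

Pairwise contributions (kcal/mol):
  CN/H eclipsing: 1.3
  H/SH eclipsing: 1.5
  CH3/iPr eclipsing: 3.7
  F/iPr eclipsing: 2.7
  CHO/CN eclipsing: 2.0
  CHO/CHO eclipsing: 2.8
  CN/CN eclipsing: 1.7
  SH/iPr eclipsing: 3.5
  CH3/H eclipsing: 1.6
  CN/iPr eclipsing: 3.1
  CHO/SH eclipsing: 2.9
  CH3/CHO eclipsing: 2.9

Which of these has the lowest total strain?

B

A (eclipsed): iPr–CN eclipsed, H–SH eclipsed, CHO–CH3 eclipsed; 3.1 + 1.5 + 2.9 = 7.5 kcal/mol.
B (eclipsed): iPr–SH eclipsed, H–CH3 eclipsed, CHO–CN eclipsed; 3.5 + 1.6 + 2.0 = 7.1 kcal/mol.
B has the lowest total (7.1 kcal/mol).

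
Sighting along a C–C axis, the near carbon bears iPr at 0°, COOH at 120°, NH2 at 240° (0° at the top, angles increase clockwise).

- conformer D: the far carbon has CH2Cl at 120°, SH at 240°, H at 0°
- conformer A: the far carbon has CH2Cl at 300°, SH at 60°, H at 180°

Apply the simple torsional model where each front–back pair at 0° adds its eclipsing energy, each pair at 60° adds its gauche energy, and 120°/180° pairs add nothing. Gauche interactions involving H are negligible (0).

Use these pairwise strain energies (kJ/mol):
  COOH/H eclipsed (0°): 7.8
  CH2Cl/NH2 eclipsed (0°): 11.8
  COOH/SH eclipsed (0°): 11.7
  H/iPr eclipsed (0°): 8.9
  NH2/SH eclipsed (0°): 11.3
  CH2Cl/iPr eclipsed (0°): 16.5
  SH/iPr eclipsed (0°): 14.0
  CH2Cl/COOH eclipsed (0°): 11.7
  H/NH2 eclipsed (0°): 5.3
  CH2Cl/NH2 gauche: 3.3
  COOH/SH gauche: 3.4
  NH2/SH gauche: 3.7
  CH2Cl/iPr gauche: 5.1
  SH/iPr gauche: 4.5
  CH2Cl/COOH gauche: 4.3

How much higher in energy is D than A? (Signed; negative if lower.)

D (eclipsed): iPr–H eclipsed, COOH–CH2Cl eclipsed, NH2–SH eclipsed; 8.9 + 11.7 + 11.3 = 31.9 kJ/mol.
A (staggered): iPr–CH2Cl gauche, iPr–SH gauche, COOH–SH gauche, NH2–CH2Cl gauche; 5.1 + 4.5 + 3.4 + 3.3 = 16.3 kJ/mol.
E(D) − E(A) = 31.9 − 16.3 = +15.6 kJ/mol.

+15.6 kJ/mol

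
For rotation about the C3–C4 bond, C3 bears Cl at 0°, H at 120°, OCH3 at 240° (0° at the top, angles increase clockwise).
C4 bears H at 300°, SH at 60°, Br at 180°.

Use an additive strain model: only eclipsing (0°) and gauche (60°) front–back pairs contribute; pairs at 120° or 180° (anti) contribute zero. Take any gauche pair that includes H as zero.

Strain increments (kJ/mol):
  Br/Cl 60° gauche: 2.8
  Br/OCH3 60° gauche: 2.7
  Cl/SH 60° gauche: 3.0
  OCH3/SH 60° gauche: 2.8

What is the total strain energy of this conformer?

This conformer (staggered): Cl(0°)/SH(60°) gauche 3.0; OCH3(240°)/Br(180°) gauche 2.7 → 5.7 kJ/mol.

5.7 kJ/mol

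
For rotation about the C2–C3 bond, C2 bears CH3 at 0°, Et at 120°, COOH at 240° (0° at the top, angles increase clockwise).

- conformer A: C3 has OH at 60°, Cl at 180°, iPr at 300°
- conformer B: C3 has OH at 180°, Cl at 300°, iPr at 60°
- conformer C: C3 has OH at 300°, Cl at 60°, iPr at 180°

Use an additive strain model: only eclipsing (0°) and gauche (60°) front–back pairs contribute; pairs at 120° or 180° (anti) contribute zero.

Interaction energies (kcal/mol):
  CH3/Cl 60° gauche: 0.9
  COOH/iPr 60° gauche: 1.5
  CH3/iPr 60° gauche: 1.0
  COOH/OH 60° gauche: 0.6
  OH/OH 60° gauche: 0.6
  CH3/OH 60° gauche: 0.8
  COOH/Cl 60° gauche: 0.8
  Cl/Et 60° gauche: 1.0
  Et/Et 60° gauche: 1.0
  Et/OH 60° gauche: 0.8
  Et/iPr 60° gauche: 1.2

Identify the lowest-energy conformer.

A (staggered): CH3–OH gauche, CH3–iPr gauche, Et–OH gauche, Et–Cl gauche, COOH–Cl gauche, COOH–iPr gauche; 0.8 + 1.0 + 0.8 + 1.0 + 0.8 + 1.5 = 5.9 kcal/mol.
B (staggered): CH3–Cl gauche, CH3–iPr gauche, Et–OH gauche, Et–iPr gauche, COOH–OH gauche, COOH–Cl gauche; 0.9 + 1.0 + 0.8 + 1.2 + 0.6 + 0.8 = 5.3 kcal/mol.
C (staggered): CH3–OH gauche, CH3–Cl gauche, Et–Cl gauche, Et–iPr gauche, COOH–OH gauche, COOH–iPr gauche; 0.8 + 0.9 + 1.0 + 1.2 + 0.6 + 1.5 = 6.0 kcal/mol.
B has the lowest total (5.3 kcal/mol).

B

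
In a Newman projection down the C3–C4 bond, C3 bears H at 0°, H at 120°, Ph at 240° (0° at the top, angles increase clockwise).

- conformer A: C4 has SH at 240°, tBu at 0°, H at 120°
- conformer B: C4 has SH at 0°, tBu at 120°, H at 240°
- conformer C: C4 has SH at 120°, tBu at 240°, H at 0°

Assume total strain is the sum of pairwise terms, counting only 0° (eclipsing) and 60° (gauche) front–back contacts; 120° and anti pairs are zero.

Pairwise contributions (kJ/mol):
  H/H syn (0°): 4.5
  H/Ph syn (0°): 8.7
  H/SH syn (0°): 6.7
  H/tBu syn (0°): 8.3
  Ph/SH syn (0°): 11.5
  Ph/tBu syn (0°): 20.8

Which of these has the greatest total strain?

A (eclipsed): H(0°)/tBu(0°) eclipsed 8.3; H(120°)/H(120°) eclipsed 4.5; Ph(240°)/SH(240°) eclipsed 11.5 → 24.3 kJ/mol.
B (eclipsed): H(0°)/SH(0°) eclipsed 6.7; H(120°)/tBu(120°) eclipsed 8.3; Ph(240°)/H(240°) eclipsed 8.7 → 23.7 kJ/mol.
C (eclipsed): H(0°)/H(0°) eclipsed 4.5; H(120°)/SH(120°) eclipsed 6.7; Ph(240°)/tBu(240°) eclipsed 20.8 → 32.0 kJ/mol.
C has the highest total (32.0 kJ/mol).

C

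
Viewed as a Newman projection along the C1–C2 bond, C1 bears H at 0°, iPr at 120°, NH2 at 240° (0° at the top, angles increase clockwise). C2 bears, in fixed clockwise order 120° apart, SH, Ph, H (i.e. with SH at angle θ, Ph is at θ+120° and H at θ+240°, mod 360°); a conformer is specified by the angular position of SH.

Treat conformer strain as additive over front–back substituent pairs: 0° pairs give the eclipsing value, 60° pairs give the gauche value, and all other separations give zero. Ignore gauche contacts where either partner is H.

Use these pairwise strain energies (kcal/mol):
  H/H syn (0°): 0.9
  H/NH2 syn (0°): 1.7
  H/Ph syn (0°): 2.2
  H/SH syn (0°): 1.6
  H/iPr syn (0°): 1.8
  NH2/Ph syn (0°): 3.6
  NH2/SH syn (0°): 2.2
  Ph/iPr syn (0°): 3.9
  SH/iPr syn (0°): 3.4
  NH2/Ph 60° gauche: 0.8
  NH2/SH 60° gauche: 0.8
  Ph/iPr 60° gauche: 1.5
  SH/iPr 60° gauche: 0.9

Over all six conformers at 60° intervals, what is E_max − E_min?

5.6 kcal/mol

SH at 0° (eclipsed): H(0°)/SH(0°) eclipsed 1.6; iPr(120°)/Ph(120°) eclipsed 3.9; NH2(240°)/H(240°) eclipsed 1.7 → 7.2 kcal/mol.
SH at 60° (staggered): iPr(120°)/SH(60°) gauche 0.9; iPr(120°)/Ph(180°) gauche 1.5; NH2(240°)/Ph(180°) gauche 0.8 → 3.2 kcal/mol.
SH at 120° (eclipsed): H(0°)/H(0°) eclipsed 0.9; iPr(120°)/SH(120°) eclipsed 3.4; NH2(240°)/Ph(240°) eclipsed 3.6 → 7.9 kcal/mol.
SH at 180° (staggered): iPr(120°)/SH(180°) gauche 0.9; NH2(240°)/SH(180°) gauche 0.8; NH2(240°)/Ph(300°) gauche 0.8 → 2.5 kcal/mol.
SH at 240° (eclipsed): H(0°)/Ph(0°) eclipsed 2.2; iPr(120°)/H(120°) eclipsed 1.8; NH2(240°)/SH(240°) eclipsed 2.2 → 6.2 kcal/mol.
SH at 300° (staggered): iPr(120°)/Ph(60°) gauche 1.5; NH2(240°)/SH(300°) gauche 0.8 → 2.3 kcal/mol.
Max at 120° (7.9 kcal/mol), min at 300° (2.3 kcal/mol); barrier = 5.6 kcal/mol.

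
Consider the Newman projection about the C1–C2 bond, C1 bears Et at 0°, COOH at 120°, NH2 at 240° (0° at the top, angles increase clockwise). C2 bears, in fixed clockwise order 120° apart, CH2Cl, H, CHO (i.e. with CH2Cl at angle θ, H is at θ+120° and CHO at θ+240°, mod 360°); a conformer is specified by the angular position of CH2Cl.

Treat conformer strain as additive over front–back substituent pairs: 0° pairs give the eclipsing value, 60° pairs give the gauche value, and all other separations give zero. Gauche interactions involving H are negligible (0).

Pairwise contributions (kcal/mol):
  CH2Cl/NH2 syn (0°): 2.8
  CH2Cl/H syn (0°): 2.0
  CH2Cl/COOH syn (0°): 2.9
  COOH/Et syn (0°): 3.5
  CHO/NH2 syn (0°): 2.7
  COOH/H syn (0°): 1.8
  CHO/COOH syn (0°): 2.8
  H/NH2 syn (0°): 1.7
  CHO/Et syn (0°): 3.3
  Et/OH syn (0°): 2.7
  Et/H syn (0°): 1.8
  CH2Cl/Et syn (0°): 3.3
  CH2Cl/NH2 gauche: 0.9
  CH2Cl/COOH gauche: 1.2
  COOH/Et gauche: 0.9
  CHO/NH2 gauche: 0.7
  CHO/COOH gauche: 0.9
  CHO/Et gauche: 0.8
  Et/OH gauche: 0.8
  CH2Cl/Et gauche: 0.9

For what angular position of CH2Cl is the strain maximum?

CH2Cl at 0° (eclipsed): Et(0°)/CH2Cl(0°) eclipsed 3.3; COOH(120°)/H(120°) eclipsed 1.8; NH2(240°)/CHO(240°) eclipsed 2.7 → 7.8 kcal/mol.
CH2Cl at 60° (staggered): Et(0°)/CH2Cl(60°) gauche 0.9; Et(0°)/CHO(300°) gauche 0.8; COOH(120°)/CH2Cl(60°) gauche 1.2; NH2(240°)/CHO(300°) gauche 0.7 → 3.6 kcal/mol.
CH2Cl at 120° (eclipsed): Et(0°)/CHO(0°) eclipsed 3.3; COOH(120°)/CH2Cl(120°) eclipsed 2.9; NH2(240°)/H(240°) eclipsed 1.7 → 7.9 kcal/mol.
CH2Cl at 180° (staggered): Et(0°)/CHO(60°) gauche 0.8; COOH(120°)/CH2Cl(180°) gauche 1.2; COOH(120°)/CHO(60°) gauche 0.9; NH2(240°)/CH2Cl(180°) gauche 0.9 → 3.8 kcal/mol.
CH2Cl at 240° (eclipsed): Et(0°)/H(0°) eclipsed 1.8; COOH(120°)/CHO(120°) eclipsed 2.8; NH2(240°)/CH2Cl(240°) eclipsed 2.8 → 7.4 kcal/mol.
CH2Cl at 300° (staggered): Et(0°)/CH2Cl(300°) gauche 0.9; COOH(120°)/CHO(180°) gauche 0.9; NH2(240°)/CH2Cl(300°) gauche 0.9; NH2(240°)/CHO(180°) gauche 0.7 → 3.4 kcal/mol.
The maximum (7.9 kcal/mol) occurs with CH2Cl at 120°.

120°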